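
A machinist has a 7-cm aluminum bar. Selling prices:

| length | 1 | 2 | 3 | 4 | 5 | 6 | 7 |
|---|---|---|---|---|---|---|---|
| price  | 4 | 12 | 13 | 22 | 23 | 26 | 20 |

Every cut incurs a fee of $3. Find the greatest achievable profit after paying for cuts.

32

Build net[k] bottom-up: net[k] = max over allowed piece i of (p[i] + net[k−i]) − 3 per cut.
net[1] = 4
net[2] = max(4+4-3, 12+0) = 12
net[3] = max(4+12-3, 12+4-3, 13+0) = 13
net[4] = max(4+13-3, 12+12-3, 13+4-3, 22+0) = 22
net[5] = max(4+22-3, 12+13-3, 13+12-3, 22+4-3, 23+0) = 23
net[6] = max(4+23-3, 12+22-3, 13+13-3, 22+12-3, 23+4-3, 26+0) = 31
net[7] = max(4+31-3, 12+23-3, 13+22-3, …, 26+4-3, 20+0) = 32
One optimal plan: pieces 4 + 2 + 1 (2 cuts) → $38 − $6 = $32.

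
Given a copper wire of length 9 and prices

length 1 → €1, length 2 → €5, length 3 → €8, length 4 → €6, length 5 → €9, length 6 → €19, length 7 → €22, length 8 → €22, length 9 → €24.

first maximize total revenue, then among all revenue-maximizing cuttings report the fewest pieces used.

2

Consider every possible first cut. r[k] is the best of p[i]+r[k−i] over all sellable i≤k.
r[1] = 1
r[2] = max(1+1, 5+0) = 5
r[3] = max(1+5, 5+1, 8+0) = 8
r[4] = max(1+8, 5+5, 8+1, 6+0) = 10
r[5] = max(1+10, 5+8, 8+5, 6+1, 9+0) = 13
r[6] = max(1+13, 5+10, 8+8, 6+5, 9+1, 19+0) = 19
r[7] = max(1+19, 5+13, 8+10, …, 19+1, 22+0) = 22
r[8] = max(1+22, 5+19, 8+13, …, 22+1, 22+0) = 24
r[9] = max(1+24, 5+22, 8+19, …, 22+1, 24+0) = 27
Maximum revenue is €27.
Now minimize piece count subject to staying optimal: for each k, pieces[k] = 1 + min over i with p[i]+r[k−i]=r[k] of pieces[k−i].
pieces[6] = 1
pieces[7] = 1
pieces[8] = 2
pieces[9] = 2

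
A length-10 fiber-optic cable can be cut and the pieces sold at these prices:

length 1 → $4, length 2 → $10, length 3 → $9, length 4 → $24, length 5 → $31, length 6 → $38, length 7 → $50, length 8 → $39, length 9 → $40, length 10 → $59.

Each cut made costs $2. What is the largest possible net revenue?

Consider every possible first cut. net[k] is the best of p[i]+net[k−i] over all sellable i≤k, charging 2 whenever i<k.
net[1] = 4
net[2] = 10
net[3] = 12  (first piece 1, then net[2]=10)
net[4] = 24
net[5] = 31
net[6] = 38
net[7] = 50
net[8] = 52  (first piece 1, then net[7]=50)
net[9] = 58  (first piece 2, then net[7]=50)
net[10] = 60  (first piece 1, then net[9]=58)
One optimal plan: pieces 7 + 2 + 1 (2 cuts) → $64 − $4 = $60.

60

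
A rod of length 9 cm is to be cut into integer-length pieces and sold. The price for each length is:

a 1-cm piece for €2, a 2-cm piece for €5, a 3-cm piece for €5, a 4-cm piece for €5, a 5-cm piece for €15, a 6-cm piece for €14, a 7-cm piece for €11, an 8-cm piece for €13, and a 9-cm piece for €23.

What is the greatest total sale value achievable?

Consider every possible first cut. v[k] is the best of p[i]+v[k−i] over all sellable i≤k.
v[1] = 2
v[2] = 5
v[3] = 7  (first piece 1, then v[2]=5)
v[4] = 10  (first piece 2, then v[2]=5)
v[5] = 15
v[6] = 17  (first piece 1, then v[5]=15)
v[7] = 20  (first piece 2, then v[5]=15)
v[8] = 22  (first piece 1, then v[7]=20)
v[9] = 25  (first piece 2, then v[7]=20)
One optimal cutting: 5 + 2 + 2 → €15 + €5 + €5 = €25.

25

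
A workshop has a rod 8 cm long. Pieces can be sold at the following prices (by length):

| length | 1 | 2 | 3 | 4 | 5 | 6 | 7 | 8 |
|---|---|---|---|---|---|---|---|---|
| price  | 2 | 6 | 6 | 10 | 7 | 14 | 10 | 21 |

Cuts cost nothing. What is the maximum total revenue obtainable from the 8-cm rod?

24

Build v[k] bottom-up: v[k] = max over allowed piece i of (p[i] + v[k−i]).
v[1] = 2
v[2] = 6
v[3] = 8  (first piece 1, then v[2]=6)
v[4] = 12  (first piece 2, then v[2]=6)
v[5] = 14  (first piece 1, then v[4]=12)
v[6] = 18  (first piece 2, then v[4]=12)
v[7] = 20  (first piece 1, then v[6]=18)
v[8] = 24  (first piece 2, then v[6]=18)
One optimal cutting: 2 + 2 + 2 + 2 → $6 + $6 + $6 + $6 = $24.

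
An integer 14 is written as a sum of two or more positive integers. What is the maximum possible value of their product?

162

Let prod[k] be the best product for length k (with at least one cut). For each first piece i, the rest contributes max(k−i, prod[k−i]).
prod[2] = 1*max(1,0) = 1*1 = 1
prod[3] = 1*max(2,1) = 1*2 = 2
prod[4] = 2*max(2,1) = 2*2 = 4
prod[5] = 2*max(3,2) = 2*3 = 6
prod[6] = 3*max(3,2) = 3*3 = 9
prod[7] = 2*max(5,6) = 2*6 = 12
prod[8] = 2*max(6,9) = 2*9 = 18
prod[9] = 3*max(6,9) = 3*9 = 27
prod[10] = 2*max(8,18) = 2*18 = 36
prod[11] = 2*max(9,27) = 2*27 = 54
prod[12] = 3*max(9,27) = 3*27 = 81
prod[13] = 2*max(11,54) = 2*54 = 108
prod[14] = 2*max(12,81) = 2*81 = 162
One optimal split: 3 + 3 + 3 + 3 + 2; product 3*3*3*3*2 = 162.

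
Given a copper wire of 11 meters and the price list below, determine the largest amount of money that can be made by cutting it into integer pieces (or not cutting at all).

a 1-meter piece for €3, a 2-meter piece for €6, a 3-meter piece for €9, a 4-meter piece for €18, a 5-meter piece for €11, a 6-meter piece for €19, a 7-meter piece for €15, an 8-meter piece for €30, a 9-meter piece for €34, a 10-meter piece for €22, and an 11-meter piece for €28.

Let best[k] be the best obtainable value from length k. For each k, try every first piece i and keep the best of price[i] + best[k−i].
best[1] = 3
best[2] = 6  (first piece 1, then best[1]=3)
best[3] = 9  (first piece 1, then best[2]=6)
best[4] = 18
best[5] = 21  (first piece 1, then best[4]=18)
best[6] = 24  (first piece 1, then best[5]=21)
best[7] = 27  (first piece 1, then best[6]=24)
best[8] = 36  (first piece 4, then best[4]=18)
best[9] = 39  (first piece 1, then best[8]=36)
best[10] = 42  (first piece 1, then best[9]=39)
best[11] = 45  (first piece 1, then best[10]=42)
One optimal cutting: 4 + 4 + 1 + 1 + 1 → €18 + €18 + €3 + €3 + €3 = €45.

45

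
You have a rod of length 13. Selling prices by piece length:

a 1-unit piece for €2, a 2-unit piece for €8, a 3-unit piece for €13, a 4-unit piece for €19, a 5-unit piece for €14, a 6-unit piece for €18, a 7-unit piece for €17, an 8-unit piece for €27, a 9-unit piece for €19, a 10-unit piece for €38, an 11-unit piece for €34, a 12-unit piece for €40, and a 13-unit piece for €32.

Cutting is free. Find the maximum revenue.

59

Let v[k] be the best obtainable value from length k. For each k, try every first piece i and keep the best of price[i] + v[k−i].
v[1] = 2
v[2] = 8
v[3] = 13
v[4] = 19
v[5] = 21  (first piece 1, then v[4]=19)
v[6] = 27  (first piece 2, then v[4]=19)
v[7] = 32  (first piece 3, then v[4]=19)
v[8] = 38  (first piece 4, then v[4]=19)
v[9] = 40  (first piece 1, then v[8]=38)
v[10] = 46  (first piece 2, then v[8]=38)
v[11] = 51  (first piece 3, then v[8]=38)
v[12] = 57  (first piece 4, then v[8]=38)
v[13] = 59  (first piece 1, then v[12]=57)
One optimal cutting: 4 + 4 + 4 + 1 → €19 + €19 + €19 + €2 = €59.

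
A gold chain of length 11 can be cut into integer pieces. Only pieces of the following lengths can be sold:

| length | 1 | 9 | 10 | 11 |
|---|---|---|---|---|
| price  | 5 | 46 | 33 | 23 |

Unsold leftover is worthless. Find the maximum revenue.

56

Let r[k] be the best obtainable value from length k. For each k, try every first piece i and keep the best of price[i] + r[k−i].
r[1] = 5
r[2] = 10  (first piece 1, then r[1]=5)
r[3] = 15  (first piece 1, then r[2]=10)
r[4] = 20  (first piece 1, then r[3]=15)
r[5] = 25  (first piece 1, then r[4]=20)
r[6] = 30  (first piece 1, then r[5]=25)
r[7] = 35  (first piece 1, then r[6]=30)
r[8] = 40  (first piece 1, then r[7]=35)
r[9] = 46
r[10] = 51  (first piece 1, then r[9]=46)
r[11] = 56  (first piece 1, then r[10]=51)
One optimal cutting: 9 + 1 + 1 → $56.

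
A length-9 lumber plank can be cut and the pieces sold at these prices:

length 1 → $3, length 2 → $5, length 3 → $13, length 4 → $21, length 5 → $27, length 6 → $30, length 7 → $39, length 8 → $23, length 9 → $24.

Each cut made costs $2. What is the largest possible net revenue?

Consider every possible first cut. r[k] is the best of p[i]+r[k−i] over all sellable i≤k, charging 2 whenever i<k.
r[1] = 3
r[2] = 5
r[3] = 13
r[4] = 21
r[5] = 27
r[6] = 30
r[7] = 39
r[8] = 40  (first piece 1, then r[7]=39)
r[9] = 46  (first piece 4, then r[5]=27)
One optimal plan: pieces 5 + 4 (1 cut) → $48 − $2 = $46.

46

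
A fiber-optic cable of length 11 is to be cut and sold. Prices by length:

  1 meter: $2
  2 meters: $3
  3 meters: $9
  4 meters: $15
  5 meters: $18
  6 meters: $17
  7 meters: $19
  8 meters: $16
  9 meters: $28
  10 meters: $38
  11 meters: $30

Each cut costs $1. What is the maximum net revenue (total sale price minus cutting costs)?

39

Build net[k] bottom-up: net[k] = max over allowed piece i of (p[i] + net[k−i]) − 1 per cut.
net[1] = 2
net[2] = 3  (first piece 1, then net[1]=2)
net[3] = 9
net[4] = 15
net[5] = 18
net[6] = 19  (first piece 1, then net[5]=18)
net[7] = 23  (first piece 3, then net[4]=15)
net[8] = 29  (first piece 4, then net[4]=15)
net[9] = 32  (first piece 4, then net[5]=18)
net[10] = 38
net[11] = 39  (first piece 1, then net[10]=38)
One optimal plan: pieces 10 + 1 (1 cut) → $40 − $1 = $39.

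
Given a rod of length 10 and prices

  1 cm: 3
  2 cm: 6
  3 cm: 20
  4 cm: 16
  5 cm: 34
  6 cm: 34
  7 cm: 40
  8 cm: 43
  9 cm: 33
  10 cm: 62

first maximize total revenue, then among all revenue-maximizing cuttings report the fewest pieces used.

2

Let r[k] be the best obtainable value from length k. For each k, try every first piece i and keep the best of price[i] + r[k−i].
r[1] = 3
r[2] = 6  (first piece 1, then r[1]=3)
r[3] = 20
r[4] = 23  (first piece 1, then r[3]=20)
r[5] = 34
r[6] = 40  (first piece 3, then r[3]=20)
r[7] = 43  (first piece 1, then r[6]=40)
r[8] = 54  (first piece 3, then r[5]=34)
r[9] = 60  (first piece 3, then r[6]=40)
r[10] = 68  (first piece 5, then r[5]=34)
Maximum revenue is 68.
Now minimize piece count subject to staying optimal: for each k, pieces[k] = 1 + min over i with p[i]+r[k−i]=r[k] of pieces[k−i].
pieces[7] = 3
pieces[8] = 2
pieces[9] = 3
pieces[10] = 2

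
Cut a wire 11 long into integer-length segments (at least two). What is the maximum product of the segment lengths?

Fill P[k] for k=2..11: at each k try every first piece i and multiply by the better of (k−i) uncut or P[k−i].
P[2] = 1×max(1,0) = 1×1 = 1
P[3] = max(1×2, 2×1) = 2
P[4] = max(1×3, 2×2, 3×1) = 4
P[5] = max(1×4, 2×3, 3×2, 4×1) = 6
P[6] = max(1×6, 2×4, 3×3, 4×2, 5×1) = 9
P[7] = max(1×9, 2×6, 3×4, 4×3, 5×2, 6×1) = 12
P[8] = max(1×12, 2×9, 3×6, …, 6×2, 7×1) = 18
P[9] = max(1×18, 2×12, 3×9, …, 7×2, 8×1) = 27
P[10] = max(1×27, 2×18, 3×12, …, 8×2, 9×1) = 36
P[11] = max(1×36, 2×27, 3×18, …, 9×2, 10×1) = 54
One optimal split: 3 + 3 + 3 + 2; product 3×3×3×2 = 54.

54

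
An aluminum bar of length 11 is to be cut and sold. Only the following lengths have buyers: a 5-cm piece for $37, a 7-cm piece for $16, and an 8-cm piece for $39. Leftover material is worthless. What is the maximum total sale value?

Build r[k] bottom-up: r[k] = max over allowed piece i of (p[i] + r[k−i]).
r[1] = 0
r[2] = 0
r[3] = 0
r[4] = 0
r[5] = 37
r[6] = 37
r[7] = max(37+0, 16+0) = 37
r[8] = max(37+0, 16+0, 39+0) = 39
r[9] = max(37+0, 16+0, 39+0) = 39
r[10] = max(37+37, 16+0, 39+0) = 74
r[11] = max(37+37, 16+0, 39+0) = 74
One optimal cutting: pieces 5 + 5 with 1 cm of scrap → $74.

74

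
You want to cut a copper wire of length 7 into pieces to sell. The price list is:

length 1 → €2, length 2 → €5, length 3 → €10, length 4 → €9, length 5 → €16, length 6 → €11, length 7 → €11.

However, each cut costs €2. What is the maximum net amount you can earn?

Let v[k] be the best obtainable value from length k. For each k, try every first piece i and keep the best of price[i] + v[k−i] minus the 2 cut fee when i<k.
v[1] = 2
v[2] = 5
v[3] = 10
v[4] = 10  (first piece 1, then v[3]=10)
v[5] = 16
v[6] = 18  (first piece 3, then v[3]=10)
v[7] = 19  (first piece 2, then v[5]=16)
One optimal plan: pieces 5 + 2 (1 cut) → €21 − €2 = €19.

19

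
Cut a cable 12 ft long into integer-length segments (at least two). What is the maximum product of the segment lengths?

Let g[k] be the best product for length k (with at least one cut). For each first piece i, the rest contributes max(k−i, g[k−i]).
g[2] = 1·max(1,0) = 1·1 = 1
g[3] = 1·max(2,1) = 1·2 = 2
g[4] = 2·max(2,1) = 2·2 = 4
g[5] = 2·max(3,2) = 2·3 = 6
g[6] = 3·max(3,2) = 3·3 = 9
g[7] = 2·max(5,6) = 2·6 = 12
g[8] = 2·max(6,9) = 2·9 = 18
g[9] = 3·max(6,9) = 3·9 = 27
g[10] = 2·max(8,18) = 2·18 = 36
g[11] = 2·max(9,27) = 2·27 = 54
g[12] = 3·max(9,27) = 3·27 = 81
One optimal split: 3 + 3 + 3 + 3; product 3·3·3·3 = 81.

81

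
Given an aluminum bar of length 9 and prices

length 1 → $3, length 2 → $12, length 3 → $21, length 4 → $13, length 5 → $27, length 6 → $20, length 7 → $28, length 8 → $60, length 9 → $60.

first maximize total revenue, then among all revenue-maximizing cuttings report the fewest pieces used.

Build r[k] bottom-up: r[k] = max over allowed piece i of (p[i] + r[k−i]).
r[1] = 3
r[2] = max(3+3, 12+0) = 12
r[3] = max(3+12, 12+3, 21+0) = 21
r[4] = max(3+21, 12+12, 21+3, 13+0) = 24
r[5] = max(3+24, 12+21, 21+12, 13+3, 27+0) = 33
r[6] = max(3+33, 12+24, 21+21, 13+12, 27+3, 20+0) = 42
r[7] = max(3+42, 12+33, 21+24, …, 20+3, 28+0) = 45
r[8] = max(3+45, 12+42, 21+33, …, 28+3, 60+0) = 60
r[9] = max(3+60, 12+45, 21+42, …, 60+3, 60+0) = 63
Maximum revenue is $63.
Now minimize piece count subject to staying optimal: for each k, pieces[k] = 1 + min over i with p[i]+r[k−i]=r[k] of pieces[k−i].
pieces[6] = 2
pieces[7] = 3
pieces[8] = 1
pieces[9] = 2

2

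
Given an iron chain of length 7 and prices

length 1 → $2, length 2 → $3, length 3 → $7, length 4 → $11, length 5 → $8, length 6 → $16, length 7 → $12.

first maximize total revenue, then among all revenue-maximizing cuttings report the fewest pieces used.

2

Build r[k] bottom-up: r[k] = max over allowed piece i of (p[i] + r[k−i]).
r[1] = 2
r[2] = 4  (first piece 1, then r[1]=2)
r[3] = 7
r[4] = 11
r[5] = 13  (first piece 1, then r[4]=11)
r[6] = 16
r[7] = 18  (first piece 1, then r[6]=16)
Maximum revenue is $18.
Now minimize piece count subject to staying optimal: for each k, pieces[k] = 1 + min over i with p[i]+r[k−i]=r[k] of pieces[k−i].
pieces[4] = 1
pieces[5] = 2
pieces[6] = 1
pieces[7] = 2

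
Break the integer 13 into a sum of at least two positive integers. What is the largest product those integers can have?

108

Fill g[k] for k=2..13: at each k try every first piece i and multiply by the better of (k−i) uncut or g[k−i].
g[2] = 1*max(1,0) = 1*1 = 1
g[3] = 1*max(2,1) = 1*2 = 2
g[4] = 2*max(2,1) = 2*2 = 4
g[5] = 2*max(3,2) = 2*3 = 6
g[6] = 3*max(3,2) = 3*3 = 9
g[7] = 2*max(5,6) = 2*6 = 12
g[8] = 2*max(6,9) = 2*9 = 18
g[9] = 3*max(6,9) = 3*9 = 27
g[10] = 2*max(8,18) = 2*18 = 36
g[11] = 2*max(9,27) = 2*27 = 54
g[12] = 3*max(9,27) = 3*27 = 81
g[13] = 2*max(11,54) = 2*54 = 108
One optimal split: 3 + 3 + 3 + 2 + 2; product 3*3*3*2*2 = 108.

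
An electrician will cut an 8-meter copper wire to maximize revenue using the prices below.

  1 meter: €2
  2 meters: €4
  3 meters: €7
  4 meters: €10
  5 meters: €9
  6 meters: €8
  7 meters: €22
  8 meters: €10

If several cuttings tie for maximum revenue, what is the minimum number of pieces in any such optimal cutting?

Let r[k] be the best obtainable value from length k. For each k, try every first piece i and keep the best of price[i] + r[k−i].
r[1] = 2
r[2] = 4  (first piece 1, then r[1]=2)
r[3] = 7
r[4] = 10
r[5] = 12  (first piece 1, then r[4]=10)
r[6] = 14  (first piece 1, then r[5]=12)
r[7] = 22
r[8] = 24  (first piece 1, then r[7]=22)
Maximum revenue is €24.
Now minimize piece count subject to staying optimal: for each k, pieces[k] = 1 + min over i with p[i]+r[k−i]=r[k] of pieces[k−i].
pieces[5] = 2
pieces[6] = 2
pieces[7] = 1
pieces[8] = 2

2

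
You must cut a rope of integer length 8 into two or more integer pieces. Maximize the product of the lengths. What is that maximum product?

Let prod[k] be the best product for length k (with at least one cut). For each first piece i, the rest contributes max(k−i, prod[k−i]).
prod[2] = 1×max(1,0) = 1×1 = 1
prod[3] = max(1×2, 2×1) = 2
prod[4] = max(1×3, 2×2, 3×1) = 4
prod[5] = max(1×4, 2×3, 3×2, 4×1) = 6
prod[6] = max(1×6, 2×4, 3×3, 4×2, 5×1) = 9
prod[7] = max(1×9, 2×6, 3×4, 4×3, 5×2, 6×1) = 12
prod[8] = max(1×12, 2×9, 3×6, …, 6×2, 7×1) = 18
One optimal split: 3 + 3 + 2; product 3×3×2 = 18.

18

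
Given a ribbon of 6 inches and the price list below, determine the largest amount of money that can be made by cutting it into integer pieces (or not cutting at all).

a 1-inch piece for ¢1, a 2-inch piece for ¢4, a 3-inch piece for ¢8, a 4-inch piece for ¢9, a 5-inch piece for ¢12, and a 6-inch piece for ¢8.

Consider every possible first cut. R[k] is the best of p[i]+R[k−i] over all sellable i≤k.
R[1] = 1
R[2] = max(1+1, 4+0) = 4
R[3] = max(1+4, 4+1, 8+0) = 8
R[4] = max(1+8, 4+4, 8+1, 9+0) = 9
R[5] = max(1+9, 4+8, 8+4, 9+1, 12+0) = 12
R[6] = max(1+12, 4+9, 8+8, 9+4, 12+1, 8+0) = 16
One optimal cutting: 3 + 3 → ¢8 + ¢8 = ¢16.

16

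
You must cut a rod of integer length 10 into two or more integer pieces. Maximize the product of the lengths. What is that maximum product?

Fill f[k] for k=2..10: at each k try every first piece i and multiply by the better of (k−i) uncut or f[k−i].
f[2] = 1·max(1,0) = 1·1 = 1
f[3] = 1·max(2,1) = 1·2 = 2
f[4] = 2·max(2,1) = 2·2 = 4
f[5] = 2·max(3,2) = 2·3 = 6
f[6] = 3·max(3,2) = 3·3 = 9
f[7] = 2·max(5,6) = 2·6 = 12
f[8] = 2·max(6,9) = 2·9 = 18
f[9] = 3·max(6,9) = 3·9 = 27
f[10] = 2·max(8,18) = 2·18 = 36
One optimal split: 3 + 3 + 2 + 2; product 3·3·2·2 = 36.

36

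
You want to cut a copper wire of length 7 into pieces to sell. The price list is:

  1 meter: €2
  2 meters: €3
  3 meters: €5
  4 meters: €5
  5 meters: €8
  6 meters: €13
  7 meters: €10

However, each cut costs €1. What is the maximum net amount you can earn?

14

Let net[k] be the best obtainable value from length k. For each k, try every first piece i and keep the best of price[i] + net[k−i] minus the 1 cut fee when i<k.
net[1] = 2
net[2] = max(2+2-1, 3+0) = 3
net[3] = max(2+3-1, 3+2-1, 5+0) = 5
net[4] = max(2+5-1, 3+3-1, 5+2-1, 5+0) = 6
net[5] = max(2+6-1, 3+5-1, 5+3-1, 5+2-1, 8+0) = 8
net[6] = max(2+8-1, 3+6-1, 5+5-1, 5+3-1, 8+2-1, 13+0) = 13
net[7] = max(2+13-1, 3+8-1, 5+6-1, …, 13+2-1, 10+0) = 14
One optimal plan: pieces 6 + 1 (1 cut) → €15 − €1 = €14.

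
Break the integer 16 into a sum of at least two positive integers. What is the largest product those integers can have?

324

Fill m[k] for k=2..16: at each k try every first piece i and multiply by the better of (k−i) uncut or m[k−i].
Small cases: m[2]=1, m[3]=2, m[4]=4, m[5]=6, m[6]=9, m[7]=12, m[8]=18, m[9]=27, m[10]=36.
m[11] = max(1·36, 2·27, 3·18, …, 9·2, 10·1) = 54
m[12] = max(1·54, 2·36, 3·27, …, 10·2, 11·1) = 81
m[13] = max(1·81, 2·54, 3·36, …, 11·2, 12·1) = 108
m[14] = max(1·108, 2·81, 3·54, …, 12·2, 13·1) = 162
m[15] = max(1·162, 2·108, 3·81, …, 13·2, 14·1) = 243
m[16] = max(1·243, 2·162, 3·108, …, 14·2, 15·1) = 324
One optimal split: 3 + 3 + 3 + 3 + 2 + 2; product 3·3·3·3·2·2 = 324.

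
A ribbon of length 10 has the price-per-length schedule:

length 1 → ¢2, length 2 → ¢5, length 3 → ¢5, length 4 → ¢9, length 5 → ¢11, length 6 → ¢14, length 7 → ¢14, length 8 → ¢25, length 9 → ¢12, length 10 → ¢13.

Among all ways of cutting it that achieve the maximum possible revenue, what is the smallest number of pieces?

2

Build r[k] bottom-up: r[k] = max over allowed piece i of (p[i] + r[k−i]).
r[1] = 2
r[2] = 5
r[3] = 7  (first piece 1, then r[2]=5)
r[4] = 10  (first piece 2, then r[2]=5)
r[5] = 12  (first piece 1, then r[4]=10)
r[6] = 15  (first piece 2, then r[4]=10)
r[7] = 17  (first piece 1, then r[6]=15)
r[8] = 25
r[9] = 27  (first piece 1, then r[8]=25)
r[10] = 30  (first piece 2, then r[8]=25)
Maximum revenue is ¢30.
Now minimize piece count subject to staying optimal: for each k, pieces[k] = 1 + min over i with p[i]+r[k−i]=r[k] of pieces[k−i].
pieces[7] = 4
pieces[8] = 1
pieces[9] = 2
pieces[10] = 2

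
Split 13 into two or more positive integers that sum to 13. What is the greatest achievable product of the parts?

108

Let f[k] be the best product for length k (with at least one cut). For each first piece i, the rest contributes max(k−i, f[k−i]).
f[2] = 1*max(1,0) = 1*1 = 1
f[3] = 1*max(2,1) = 1*2 = 2
f[4] = 2*max(2,1) = 2*2 = 4
f[5] = 2*max(3,2) = 2*3 = 6
f[6] = 3*max(3,2) = 3*3 = 9
f[7] = 2*max(5,6) = 2*6 = 12
f[8] = 2*max(6,9) = 2*9 = 18
f[9] = 3*max(6,9) = 3*9 = 27
f[10] = 2*max(8,18) = 2*18 = 36
f[11] = 2*max(9,27) = 2*27 = 54
f[12] = 3*max(9,27) = 3*27 = 81
f[13] = 2*max(11,54) = 2*54 = 108
One optimal split: 3 + 3 + 3 + 2 + 2; product 3*3*3*2*2 = 108.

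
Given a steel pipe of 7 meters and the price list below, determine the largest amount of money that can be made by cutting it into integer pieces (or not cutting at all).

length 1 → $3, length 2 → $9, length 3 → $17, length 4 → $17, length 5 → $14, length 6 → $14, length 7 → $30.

37

Let v[k] be the best obtainable value from length k. For each k, try every first piece i and keep the best of price[i] + v[k−i].
v[1] = 3
v[2] = 9
v[3] = 17
v[4] = 20  (first piece 1, then v[3]=17)
v[5] = 26  (first piece 2, then v[3]=17)
v[6] = 34  (first piece 3, then v[3]=17)
v[7] = 37  (first piece 1, then v[6]=34)
One optimal cutting: 3 + 3 + 1 → $17 + $17 + $3 = $37.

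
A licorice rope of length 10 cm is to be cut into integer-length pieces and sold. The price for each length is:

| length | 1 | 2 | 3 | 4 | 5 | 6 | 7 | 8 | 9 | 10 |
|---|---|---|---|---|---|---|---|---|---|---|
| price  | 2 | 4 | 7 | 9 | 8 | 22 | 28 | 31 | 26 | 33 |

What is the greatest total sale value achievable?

Build r[k] bottom-up: r[k] = max over allowed piece i of (p[i] + r[k−i]).
r[1] = 2
r[2] = 4  (first piece 1, then r[1]=2)
r[3] = 7
r[4] = 9  (first piece 1, then r[3]=7)
r[5] = 11  (first piece 1, then r[4]=9)
r[6] = 22
r[7] = 28
r[8] = 31
r[9] = 33  (first piece 1, then r[8]=31)
r[10] = 35  (first piece 1, then r[9]=33)
One optimal cutting: 8 + 1 + 1 → ¢31 + ¢2 + ¢2 = ¢35.

35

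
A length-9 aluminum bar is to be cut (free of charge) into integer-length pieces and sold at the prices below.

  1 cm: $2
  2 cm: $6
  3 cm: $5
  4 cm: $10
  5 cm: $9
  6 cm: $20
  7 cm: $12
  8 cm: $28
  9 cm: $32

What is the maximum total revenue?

Consider every possible first cut. v[k] is the best of p[i]+v[k−i] over all sellable i≤k.
v[1] = 2
v[2] = 6
v[3] = 8  (first piece 1, then v[2]=6)
v[4] = 12  (first piece 2, then v[2]=6)
v[5] = 14  (first piece 1, then v[4]=12)
v[6] = 20
v[7] = 22  (first piece 1, then v[6]=20)
v[8] = 28
v[9] = 32
Best is to sell the whole 9-cm piece uncut for $32.

32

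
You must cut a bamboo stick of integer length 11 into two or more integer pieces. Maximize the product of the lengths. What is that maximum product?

Define m[k] = max over 1≤i<k of i · max(k−i, m[k−i]); the inner max lets the remainder stay uncut if that's better.
m[2] = 1×max(1,0) = 1×1 = 1
m[3] = max(1×2, 2×1) = 2
m[4] = max(1×3, 2×2, 3×1) = 4
m[5] = max(1×4, 2×3, 3×2, 4×1) = 6
m[6] = max(1×6, 2×4, 3×3, 4×2, 5×1) = 9
m[7] = max(1×9, 2×6, 3×4, 4×3, 5×2, 6×1) = 12
m[8] = max(1×12, 2×9, 3×6, …, 6×2, 7×1) = 18
m[9] = max(1×18, 2×12, 3×9, …, 7×2, 8×1) = 27
m[10] = max(1×27, 2×18, 3×12, …, 8×2, 9×1) = 36
m[11] = max(1×36, 2×27, 3×18, …, 9×2, 10×1) = 54
One optimal split: 3 + 3 + 3 + 2; product 3×3×3×2 = 54.

54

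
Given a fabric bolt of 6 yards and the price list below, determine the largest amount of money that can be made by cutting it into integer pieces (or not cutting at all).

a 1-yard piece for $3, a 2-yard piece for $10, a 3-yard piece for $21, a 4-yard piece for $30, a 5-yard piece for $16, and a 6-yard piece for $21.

42

Build v[k] bottom-up: v[k] = max over allowed piece i of (p[i] + v[k−i]).
v[1] = 3
v[2] = max(3+3, 10+0) = 10
v[3] = max(3+10, 10+3, 21+0) = 21
v[4] = max(3+21, 10+10, 21+3, 30+0) = 30
v[5] = max(3+30, 10+21, 21+10, 30+3, 16+0) = 33
v[6] = max(3+33, 10+30, 21+21, 30+10, 16+3, 21+0) = 42
One optimal cutting: 3 + 3 → $21 + $21 = $42.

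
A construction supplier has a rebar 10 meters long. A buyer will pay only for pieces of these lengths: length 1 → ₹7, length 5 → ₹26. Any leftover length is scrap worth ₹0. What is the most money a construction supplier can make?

Consider every possible first cut. f[k] is the best of p[i]+f[k−i] over all sellable i≤k.
f[1] = 7
f[2] = 14  (first piece 1, then f[1]=7)
f[3] = 21  (first piece 1, then f[2]=14)
f[4] = 28  (first piece 1, then f[3]=21)
f[5] = max(7+28, 26+0) = 35
f[6] = max(7+35, 26+7) = 42
f[7] = max(7+42, 26+14) = 49
f[8] = max(7+49, 26+21) = 56
f[9] = max(7+56, 26+28) = 63
f[10] = max(7+63, 26+35) = 70
One optimal cutting: 1 + 1 + 1 + 1 + 1 + 1 + 1 + 1 + 1 + 1 → ₹70.

70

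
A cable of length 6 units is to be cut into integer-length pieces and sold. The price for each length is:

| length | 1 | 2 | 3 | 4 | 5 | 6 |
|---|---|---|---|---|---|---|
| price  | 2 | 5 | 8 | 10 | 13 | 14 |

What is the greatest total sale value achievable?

16

Let r[k] be the best obtainable value from length k. For each k, try every first piece i and keep the best of price[i] + r[k−i].
r[1] = 2
r[2] = max(2+2, 5+0) = 5
r[3] = max(2+5, 5+2, 8+0) = 8
r[4] = max(2+8, 5+5, 8+2, 10+0) = 10
r[5] = max(2+10, 5+8, 8+5, 10+2, 13+0) = 13
r[6] = max(2+13, 5+10, 8+8, 10+5, 13+2, 14+0) = 16
One optimal cutting: 3 + 3 → 8 + 8 = 16.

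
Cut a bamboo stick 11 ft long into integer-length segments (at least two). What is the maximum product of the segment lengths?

Let g[k] be the best product for length k (with at least one cut). For each first piece i, the rest contributes max(k−i, g[k−i]).
g[2] = 1×max(1,0) = 1×1 = 1
g[3] = 1×max(2,1) = 1×2 = 2
g[4] = 2×max(2,1) = 2×2 = 4
g[5] = 2×max(3,2) = 2×3 = 6
g[6] = 3×max(3,2) = 3×3 = 9
g[7] = 2×max(5,6) = 2×6 = 12
g[8] = 2×max(6,9) = 2×9 = 18
g[9] = 3×max(6,9) = 3×9 = 27
g[10] = 2×max(8,18) = 2×18 = 36
g[11] = 2×max(9,27) = 2×27 = 54
One optimal split: 3 + 3 + 3 + 2; product 3×3×3×2 = 54.

54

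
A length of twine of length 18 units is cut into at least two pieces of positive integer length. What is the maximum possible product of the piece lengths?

729

Fill P[k] for k=2..18: at each k try every first piece i and multiply by the better of (k−i) uncut or P[k−i].
P[2] = 1×max(1,0) = 1×1 = 1
P[3] = 1×max(2,1) = 1×2 = 2
P[4] = 2×max(2,1) = 2×2 = 4
P[5] = 2×max(3,2) = 2×3 = 6
P[6] = 3×max(3,2) = 3×3 = 9
P[7] = 2×max(5,6) = 2×6 = 12
P[8] = 2×max(6,9) = 2×9 = 18
P[9] = 3×max(6,9) = 3×9 = 27
P[10] = 2×max(8,18) = 2×18 = 36
P[11] = 2×max(9,27) = 2×27 = 54
P[12] = 3×max(9,27) = 3×27 = 81
P[13] = 2×max(11,54) = 2×54 = 108
P[14] = 2×max(12,81) = 2×81 = 162
P[15] = 3×max(12,81) = 3×81 = 243
P[16] = 2×max(14,162) = 2×162 = 324
P[17] = 2×max(15,243) = 2×243 = 486
P[18] = 3×max(15,243) = 3×243 = 729
One optimal split: 3 + 3 + 3 + 3 + 3 + 3; product 3×3×3×3×3×3 = 729.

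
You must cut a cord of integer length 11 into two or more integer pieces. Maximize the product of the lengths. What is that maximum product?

Define f[k] = max over 1≤i<k of i · max(k−i, f[k−i]); the inner max lets the remainder stay uncut if that's better.
f[2] = 1·max(1,0) = 1·1 = 1
f[3] = 1·max(2,1) = 1·2 = 2
f[4] = 2·max(2,1) = 2·2 = 4
f[5] = 2·max(3,2) = 2·3 = 6
f[6] = 3·max(3,2) = 3·3 = 9
f[7] = 2·max(5,6) = 2·6 = 12
f[8] = 2·max(6,9) = 2·9 = 18
f[9] = 3·max(6,9) = 3·9 = 27
f[10] = 2·max(8,18) = 2·18 = 36
f[11] = 2·max(9,27) = 2·27 = 54
One optimal split: 3 + 3 + 3 + 2; product 3·3·3·2 = 54.

54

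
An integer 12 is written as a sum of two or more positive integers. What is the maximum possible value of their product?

81

Fill f[k] for k=2..12: at each k try every first piece i and multiply by the better of (k−i) uncut or f[k−i].
f[2] = 1·max(1,0) = 1·1 = 1
f[3] = 1·max(2,1) = 1·2 = 2
f[4] = 2·max(2,1) = 2·2 = 4
f[5] = 2·max(3,2) = 2·3 = 6
f[6] = 3·max(3,2) = 3·3 = 9
f[7] = 2·max(5,6) = 2·6 = 12
f[8] = 2·max(6,9) = 2·9 = 18
f[9] = 3·max(6,9) = 3·9 = 27
f[10] = 2·max(8,18) = 2·18 = 36
f[11] = 2·max(9,27) = 2·27 = 54
f[12] = 3·max(9,27) = 3·27 = 81
One optimal split: 3 + 3 + 3 + 3; product 3·3·3·3 = 81.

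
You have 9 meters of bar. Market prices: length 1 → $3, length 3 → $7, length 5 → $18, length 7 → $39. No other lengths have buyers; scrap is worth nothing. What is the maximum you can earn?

Consider every possible first cut. r[k] is the best of p[i]+r[k−i] over all sellable i≤k.
r[1] = 3
r[2] = 6  (first piece 1, then r[1]=3)
r[3] = max(3+6, 7+0) = 9
r[4] = max(3+9, 7+3) = 12
r[5] = max(3+12, 7+6, 18+0) = 18
r[6] = max(3+18, 7+9, 18+3) = 21
r[7] = max(3+21, 7+12, 18+6, 39+0) = 39
r[8] = max(3+39, 7+18, 18+9, 39+3) = 42
r[9] = max(3+42, 7+21, 18+12, 39+6) = 45
One optimal cutting: 7 + 1 + 1 → $45.

45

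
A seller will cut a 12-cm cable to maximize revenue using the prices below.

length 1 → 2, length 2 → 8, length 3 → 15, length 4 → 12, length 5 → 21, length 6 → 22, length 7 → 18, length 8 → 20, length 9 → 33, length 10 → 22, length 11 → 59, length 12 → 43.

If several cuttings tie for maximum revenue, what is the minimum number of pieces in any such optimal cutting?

Consider every possible first cut. r[k] is the best of p[i]+r[k−i] over all sellable i≤k.
r[1] = 2
r[2] = 8
r[3] = 15
r[4] = 17  (first piece 1, then r[3]=15)
r[5] = 23  (first piece 2, then r[3]=15)
r[6] = 30  (first piece 3, then r[3]=15)
r[7] = 32  (first piece 1, then r[6]=30)
r[8] = 38  (first piece 2, then r[6]=30)
r[9] = 45  (first piece 3, then r[6]=30)
r[10] = 47  (first piece 1, then r[9]=45)
r[11] = 59
r[12] = 61  (first piece 1, then r[11]=59)
Maximum revenue is 61.
Now minimize piece count subject to staying optimal: for each k, pieces[k] = 1 + min over i with p[i]+r[k−i]=r[k] of pieces[k−i].
pieces[9] = 3
pieces[10] = 4
pieces[11] = 1
pieces[12] = 2

2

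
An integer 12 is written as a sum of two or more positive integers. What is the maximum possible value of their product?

81

Fill prod[k] for k=2..12: at each k try every first piece i and multiply by the better of (k−i) uncut or prod[k−i].
Small cases: prod[2]=1, prod[3]=2, prod[4]=4, prod[5]=6, prod[6]=9.
prod[7] = max(1·9, 2·6, 3·4, 4·3, 5·2, 6·1) = 12
prod[8] = max(1·12, 2·9, 3·6, …, 6·2, 7·1) = 18
prod[9] = max(1·18, 2·12, 3·9, …, 7·2, 8·1) = 27
prod[10] = max(1·27, 2·18, 3·12, …, 8·2, 9·1) = 36
prod[11] = max(1·36, 2·27, 3·18, …, 9·2, 10·1) = 54
prod[12] = max(1·54, 2·36, 3·27, …, 10·2, 11·1) = 81
One optimal split: 3 + 3 + 3 + 3; product 3·3·3·3 = 81.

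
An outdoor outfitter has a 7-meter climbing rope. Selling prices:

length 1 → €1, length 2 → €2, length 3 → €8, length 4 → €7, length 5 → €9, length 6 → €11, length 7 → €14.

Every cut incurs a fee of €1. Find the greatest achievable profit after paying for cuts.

15

Consider every possible first cut. net[k] is the best of p[i]+net[k−i] over all sellable i≤k, charging 1 whenever i<k.
net[1] = 1
net[2] = max(1+1-1, 2+0) = 2
net[3] = max(1+2-1, 2+1-1, 8+0) = 8
net[4] = max(1+8-1, 2+2-1, 8+1-1, 7+0) = 8
net[5] = max(1+8-1, 2+8-1, 8+2-1, 7+1-1, 9+0) = 9
net[6] = max(1+9-1, 2+8-1, 8+8-1, 7+2-1, 9+1-1, 11+0) = 15
net[7] = max(1+15-1, 2+9-1, 8+8-1, …, 11+1-1, 14+0) = 15
One optimal plan: pieces 3 + 3 + 1 (2 cuts) → €17 − €2 = €15.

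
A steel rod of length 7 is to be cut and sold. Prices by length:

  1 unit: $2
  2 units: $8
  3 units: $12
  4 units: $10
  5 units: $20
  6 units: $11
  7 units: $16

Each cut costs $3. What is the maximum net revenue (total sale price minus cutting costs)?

25

Consider every possible first cut. r[k] is the best of p[i]+r[k−i] over all sellable i≤k, charging 3 whenever i<k.
r[1] = 2
r[2] = 8
r[3] = 12
r[4] = 13  (first piece 2, then r[2]=8)
r[5] = 20
r[6] = 21  (first piece 3, then r[3]=12)
r[7] = 25  (first piece 2, then r[5]=20)
One optimal plan: pieces 5 + 2 (1 cut) → $28 − $3 = $25.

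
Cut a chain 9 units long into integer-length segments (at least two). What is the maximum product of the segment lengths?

Let P[k] be the best product for length k (with at least one cut). For each first piece i, the rest contributes max(k−i, P[k−i]).
P[2] = 1×max(1,0) = 1×1 = 1
P[3] = 1×max(2,1) = 1×2 = 2
P[4] = 2×max(2,1) = 2×2 = 4
P[5] = 2×max(3,2) = 2×3 = 6
P[6] = 3×max(3,2) = 3×3 = 9
P[7] = 2×max(5,6) = 2×6 = 12
P[8] = 2×max(6,9) = 2×9 = 18
P[9] = 3×max(6,9) = 3×9 = 27
One optimal split: 3 + 3 + 3; product 3×3×3 = 27.

27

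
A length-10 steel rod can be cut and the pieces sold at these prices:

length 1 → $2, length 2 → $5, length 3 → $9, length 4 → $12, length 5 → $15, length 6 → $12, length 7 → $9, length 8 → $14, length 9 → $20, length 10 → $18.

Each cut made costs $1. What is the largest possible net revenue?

Build v[k] bottom-up: v[k] = max over allowed piece i of (p[i] + v[k−i]) − 1 per cut.
v[1] = 2
v[2] = 5
v[3] = 9
v[4] = 12
v[5] = 15
v[6] = 17  (first piece 3, then v[3]=9)
v[7] = 20  (first piece 3, then v[4]=12)
v[8] = 23  (first piece 3, then v[5]=15)
v[9] = 26  (first piece 4, then v[5]=15)
v[10] = 29  (first piece 5, then v[5]=15)
One optimal plan: pieces 5 + 5 (1 cut) → $30 − $1 = $29.

29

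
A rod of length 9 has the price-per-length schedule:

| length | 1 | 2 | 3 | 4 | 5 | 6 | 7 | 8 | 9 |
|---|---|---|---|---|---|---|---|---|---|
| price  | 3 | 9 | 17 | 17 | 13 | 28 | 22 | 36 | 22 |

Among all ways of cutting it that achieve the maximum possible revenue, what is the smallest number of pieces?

Build r[k] bottom-up: r[k] = max over allowed piece i of (p[i] + r[k−i]).
r[1] = 3
r[2] = max(3+3, 9+0) = 9
r[3] = max(3+9, 9+3, 17+0) = 17
r[4] = max(3+17, 9+9, 17+3, 17+0) = 20
r[5] = max(3+20, 9+17, 17+9, 17+3, 13+0) = 26
r[6] = max(3+26, 9+20, 17+17, 17+9, 13+3, 28+0) = 34
r[7] = max(3+34, 9+26, 17+20, …, 28+3, 22+0) = 37
r[8] = max(3+37, 9+34, 17+26, …, 22+3, 36+0) = 43
r[9] = max(3+43, 9+37, 17+34, …, 36+3, 22+0) = 51
Maximum revenue is $51.
Now minimize piece count subject to staying optimal: for each k, pieces[k] = 1 + min over i with p[i]+r[k−i]=r[k] of pieces[k−i].
pieces[6] = 2
pieces[7] = 3
pieces[8] = 3
pieces[9] = 3

3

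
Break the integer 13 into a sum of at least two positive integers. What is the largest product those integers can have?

108

Let m[k] be the best product for length k (with at least one cut). For each first piece i, the rest contributes max(k−i, m[k−i]).
m[2] = 1·max(1,0) = 1·1 = 1
m[3] = 1·max(2,1) = 1·2 = 2
m[4] = 2·max(2,1) = 2·2 = 4
m[5] = 2·max(3,2) = 2·3 = 6
m[6] = 3·max(3,2) = 3·3 = 9
m[7] = 2·max(5,6) = 2·6 = 12
m[8] = 2·max(6,9) = 2·9 = 18
m[9] = 3·max(6,9) = 3·9 = 27
m[10] = 2·max(8,18) = 2·18 = 36
m[11] = 2·max(9,27) = 2·27 = 54
m[12] = 3·max(9,27) = 3·27 = 81
m[13] = 2·max(11,54) = 2·54 = 108
One optimal split: 3 + 3 + 3 + 2 + 2; product 3·3·3·2·2 = 108.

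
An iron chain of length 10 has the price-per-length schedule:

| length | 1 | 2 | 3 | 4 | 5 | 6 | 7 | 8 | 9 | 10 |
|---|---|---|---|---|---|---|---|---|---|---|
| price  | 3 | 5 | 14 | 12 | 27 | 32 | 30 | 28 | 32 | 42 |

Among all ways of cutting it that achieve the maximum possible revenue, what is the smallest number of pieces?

Consider every possible first cut. r[k] is the best of p[i]+r[k−i] over all sellable i≤k.
r[1] = 3
r[2] = 6  (first piece 1, then r[1]=3)
r[3] = 14
r[4] = 17  (first piece 1, then r[3]=14)
r[5] = 27
r[6] = 32
r[7] = 35  (first piece 1, then r[6]=32)
r[8] = 41  (first piece 3, then r[5]=27)
r[9] = 46  (first piece 3, then r[6]=32)
r[10] = 54  (first piece 5, then r[5]=27)
Maximum revenue is $54.
Now minimize piece count subject to staying optimal: for each k, pieces[k] = 1 + min over i with p[i]+r[k−i]=r[k] of pieces[k−i].
pieces[7] = 2
pieces[8] = 2
pieces[9] = 2
pieces[10] = 2

2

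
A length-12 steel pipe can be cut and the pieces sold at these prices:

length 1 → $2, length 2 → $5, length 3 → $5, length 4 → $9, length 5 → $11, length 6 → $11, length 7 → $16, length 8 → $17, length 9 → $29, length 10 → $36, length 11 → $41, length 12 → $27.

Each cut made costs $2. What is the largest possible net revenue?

41

Build r[k] bottom-up: r[k] = max over allowed piece i of (p[i] + r[k−i]) − 2 per cut.
r[1] = 2
r[2] = 5
r[3] = 5  (first piece 1, then r[2]=5)
r[4] = 9
r[5] = 11
r[6] = 12  (first piece 2, then r[4]=9)
r[7] = 16
r[8] = 17
r[9] = 29
r[10] = 36
r[11] = 41
r[12] = 41  (first piece 1, then r[11]=41)
One optimal plan: pieces 11 + 1 (1 cut) → $43 − $2 = $41.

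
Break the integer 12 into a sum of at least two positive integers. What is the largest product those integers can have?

81

Fill P[k] for k=2..12: at each k try every first piece i and multiply by the better of (k−i) uncut or P[k−i].
Small cases: P[2]=1, P[3]=2, P[4]=4, P[5]=6.
P[6] = 3·max(3,2) = 3·3 = 9
P[7] = 2·max(5,6) = 2·6 = 12
P[8] = 2·max(6,9) = 2·9 = 18
P[9] = 3·max(6,9) = 3·9 = 27
P[10] = 2·max(8,18) = 2·18 = 36
P[11] = 2·max(9,27) = 2·27 = 54
P[12] = 3·max(9,27) = 3·27 = 81
One optimal split: 3 + 3 + 3 + 3; product 3·3·3·3 = 81.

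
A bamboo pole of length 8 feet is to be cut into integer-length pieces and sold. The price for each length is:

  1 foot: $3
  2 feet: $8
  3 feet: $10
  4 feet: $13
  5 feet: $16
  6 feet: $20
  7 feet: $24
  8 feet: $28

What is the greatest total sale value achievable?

32

Build v[k] bottom-up: v[k] = max over allowed piece i of (p[i] + v[k−i]).
v[1] = 3
v[2] = max(3+3, 8+0) = 8
v[3] = max(3+8, 8+3, 10+0) = 11
v[4] = max(3+11, 8+8, 10+3, 13+0) = 16
v[5] = max(3+16, 8+11, 10+8, 13+3, 16+0) = 19
v[6] = max(3+19, 8+16, 10+11, 13+8, 16+3, 20+0) = 24
v[7] = max(3+24, 8+19, 10+16, …, 20+3, 24+0) = 27
v[8] = max(3+27, 8+24, 10+19, …, 24+3, 28+0) = 32
One optimal cutting: 2 + 2 + 2 + 2 → $8 + $8 + $8 + $8 = $32.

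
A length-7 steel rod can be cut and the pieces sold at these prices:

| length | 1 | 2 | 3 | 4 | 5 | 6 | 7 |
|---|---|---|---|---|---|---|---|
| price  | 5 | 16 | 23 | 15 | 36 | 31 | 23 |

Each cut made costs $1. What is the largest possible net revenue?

53

Let r[k] be the best obtainable value from length k. For each k, try every first piece i and keep the best of price[i] + r[k−i] minus the 1 cut fee when i<k.
r[1] = 5
r[2] = 16
r[3] = 23
r[4] = 31  (first piece 2, then r[2]=16)
r[5] = 38  (first piece 2, then r[3]=23)
r[6] = 46  (first piece 2, then r[4]=31)
r[7] = 53  (first piece 2, then r[5]=38)
One optimal plan: pieces 3 + 2 + 2 (2 cuts) → $55 − $2 = $53.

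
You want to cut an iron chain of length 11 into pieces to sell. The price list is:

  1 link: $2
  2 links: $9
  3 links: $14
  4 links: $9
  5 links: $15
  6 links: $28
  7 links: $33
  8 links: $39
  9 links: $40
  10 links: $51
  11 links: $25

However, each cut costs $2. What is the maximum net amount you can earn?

Let r[k] be the best obtainable value from length k. For each k, try every first piece i and keep the best of price[i] + r[k−i] minus the 2 cut fee when i<k.
r[1] = 2
r[2] = 9
r[3] = 14
r[4] = 16  (first piece 2, then r[2]=9)
r[5] = 21  (first piece 2, then r[3]=14)
r[6] = 28
r[7] = 33
r[8] = 39
r[9] = 40  (first piece 2, then r[7]=33)
r[10] = 51
r[11] = 51  (first piece 1, then r[10]=51)
One optimal plan: pieces 10 + 1 (1 cut) → $53 − $2 = $51.

51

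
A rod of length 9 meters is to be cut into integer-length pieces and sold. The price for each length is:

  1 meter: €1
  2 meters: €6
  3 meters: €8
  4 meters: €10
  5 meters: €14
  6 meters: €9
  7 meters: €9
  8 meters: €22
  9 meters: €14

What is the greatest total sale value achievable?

Consider every possible first cut. best[k] is the best of p[i]+best[k−i] over all sellable i≤k.
best[1] = 1
best[2] = max(1+1, 6+0) = 6
best[3] = max(1+6, 6+1, 8+0) = 8
best[4] = max(1+8, 6+6, 8+1, 10+0) = 12
best[5] = max(1+12, 6+8, 8+6, 10+1, 14+0) = 14
best[6] = max(1+14, 6+12, 8+8, 10+6, 14+1, 9+0) = 18
best[7] = max(1+18, 6+14, 8+12, …, 9+1, 9+0) = 20
best[8] = max(1+20, 6+18, 8+14, …, 9+1, 22+0) = 24
best[9] = max(1+24, 6+20, 8+18, …, 22+1, 14+0) = 26
One optimal cutting: 3 + 2 + 2 + 2 → €8 + €6 + €6 + €6 = €26.

26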